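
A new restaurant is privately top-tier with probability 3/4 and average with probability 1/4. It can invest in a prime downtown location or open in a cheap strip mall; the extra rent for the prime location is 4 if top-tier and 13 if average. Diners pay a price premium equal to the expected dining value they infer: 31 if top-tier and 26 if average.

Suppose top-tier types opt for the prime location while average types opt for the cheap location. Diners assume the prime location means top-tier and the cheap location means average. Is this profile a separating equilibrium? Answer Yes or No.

Yes

Under these beliefs, the prime location earns price premium 31 and the cheap location earns price premium 26.
top-tier: the prime location nets 31 − 4 = 27; the cheap location nets 26. top-tier prefers the prime location.
average: the prime location nets 31 − 13 = 18; the cheap location nets 26. average prefers the cheap location.
Neither type deviates, so the separating profile is an equilibrium.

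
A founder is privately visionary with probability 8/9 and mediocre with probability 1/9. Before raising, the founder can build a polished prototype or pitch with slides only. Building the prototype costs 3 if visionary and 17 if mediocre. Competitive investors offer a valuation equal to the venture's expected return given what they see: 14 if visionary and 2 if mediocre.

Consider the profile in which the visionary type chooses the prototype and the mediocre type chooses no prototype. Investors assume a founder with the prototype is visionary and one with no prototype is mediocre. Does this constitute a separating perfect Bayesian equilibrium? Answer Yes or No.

Under these beliefs, the prototype earns valuation 14 and no prototype earns valuation 2.
visionary: the prototype nets 14 − 3 = 11; no prototype nets 2. visionary prefers the prototype.
mediocre: the prototype nets 14 − 17 = -3; no prototype nets 2. mediocre prefers no prototype.
Neither type deviates, so the separating profile is an equilibrium.

Yes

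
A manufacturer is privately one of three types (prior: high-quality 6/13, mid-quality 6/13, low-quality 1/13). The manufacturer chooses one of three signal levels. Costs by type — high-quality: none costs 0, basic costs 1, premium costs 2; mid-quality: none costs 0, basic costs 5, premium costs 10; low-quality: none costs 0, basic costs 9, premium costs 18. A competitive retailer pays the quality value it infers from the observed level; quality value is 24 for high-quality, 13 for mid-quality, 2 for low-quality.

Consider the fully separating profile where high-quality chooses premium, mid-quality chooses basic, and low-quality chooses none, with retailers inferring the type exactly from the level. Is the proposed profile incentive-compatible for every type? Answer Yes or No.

Separating prices: premium → 24, basic → 13, none → 2.
high-quality (assigned premium): none: 2 − 0 = 2; basic: 13 − 1 = 12; premium: 24 − 2 = 22. high-quality stays.
mid-quality (assigned basic): none: 2 − 0 = 2; basic: 13 − 5 = 8; premium: 24 − 10 = 14. mid-quality prefers premium.
low-quality (assigned none): none: 2 − 0 = 2; basic: 13 − 9 = 4; premium: 24 − 18 = 6. low-quality prefers premium.
At least one type deviates; the separating profile fails.

No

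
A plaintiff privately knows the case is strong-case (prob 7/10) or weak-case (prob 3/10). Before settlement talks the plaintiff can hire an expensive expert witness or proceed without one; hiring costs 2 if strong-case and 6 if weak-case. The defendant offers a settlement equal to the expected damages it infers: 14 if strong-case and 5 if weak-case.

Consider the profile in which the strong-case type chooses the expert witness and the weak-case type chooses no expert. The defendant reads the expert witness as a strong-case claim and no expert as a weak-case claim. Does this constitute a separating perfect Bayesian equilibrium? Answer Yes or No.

Under these beliefs, the expert witness earns settlement 14 and no expert earns settlement 5.
strong-case: the expert witness nets 14 − 2 = 12; no expert nets 5. strong-case prefers the expert witness.
weak-case: the expert witness nets 14 − 6 = 8; no expert nets 5. weak-case would deviate to the expert witness.
weak-case has a profitable deviation, so the profile is not an equilibrium.

No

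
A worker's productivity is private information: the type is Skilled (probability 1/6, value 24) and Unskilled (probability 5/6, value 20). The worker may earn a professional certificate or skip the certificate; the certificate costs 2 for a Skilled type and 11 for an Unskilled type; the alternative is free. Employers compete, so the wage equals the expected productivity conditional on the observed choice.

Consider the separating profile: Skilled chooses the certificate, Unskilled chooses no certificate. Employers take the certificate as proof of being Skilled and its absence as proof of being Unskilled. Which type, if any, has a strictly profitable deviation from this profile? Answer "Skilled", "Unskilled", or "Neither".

Neither

The certificate pays 24; no certificate pays 20.
Skilled: assigned the certificate, nets 24 − 2 = 22; deviating to no certificate nets 20.
Unskilled: assigned no certificate, nets 20; deviating to the certificate nets 24 − 11 = 13.
Both types strictly prefer their assigned action; no profitable deviation.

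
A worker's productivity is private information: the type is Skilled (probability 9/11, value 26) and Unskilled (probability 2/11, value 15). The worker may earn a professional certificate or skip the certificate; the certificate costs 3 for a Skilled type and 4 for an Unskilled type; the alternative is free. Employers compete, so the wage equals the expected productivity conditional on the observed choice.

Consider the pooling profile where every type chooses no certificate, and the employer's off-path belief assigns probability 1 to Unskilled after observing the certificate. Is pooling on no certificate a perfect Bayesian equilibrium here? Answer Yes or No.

On path, the employer holds the prior and pays 9/11·26 + 2/11·15 = 24. Off path (the certificate), believing Unskilled, it pays 15.
Skilled: no certificate nets 24; the certificate nets 15 − 3 = 12. Skilled stays.
Unskilled: no certificate nets 24; the certificate nets 15 − 4 = 11. Unskilled stays.
No type deviates, so pooling is sustained.

Yes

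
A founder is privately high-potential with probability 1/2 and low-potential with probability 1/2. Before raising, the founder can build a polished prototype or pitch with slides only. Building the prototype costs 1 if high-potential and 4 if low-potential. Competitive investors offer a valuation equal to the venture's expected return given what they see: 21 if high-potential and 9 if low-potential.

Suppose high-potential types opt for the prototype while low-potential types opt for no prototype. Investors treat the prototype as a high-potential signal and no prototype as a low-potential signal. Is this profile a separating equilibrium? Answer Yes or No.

Under these beliefs, the prototype earns valuation 21 and no prototype earns valuation 9.
high-potential: the prototype nets 21 − 1 = 20; no prototype nets 9. high-potential prefers the prototype.
low-potential: the prototype nets 21 − 4 = 17; no prototype nets 9. low-potential would deviate to the prototype.
low-potential has a profitable deviation, so the profile is not an equilibrium.

No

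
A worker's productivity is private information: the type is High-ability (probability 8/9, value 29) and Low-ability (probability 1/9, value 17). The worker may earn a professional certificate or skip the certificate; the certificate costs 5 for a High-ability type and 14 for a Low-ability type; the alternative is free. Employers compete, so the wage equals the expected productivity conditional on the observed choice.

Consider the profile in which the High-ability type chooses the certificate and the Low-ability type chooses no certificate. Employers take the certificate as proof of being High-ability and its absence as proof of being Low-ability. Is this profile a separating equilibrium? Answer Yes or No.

Yes

Under these beliefs, the certificate earns wage 29 and no certificate earns wage 17.
High-ability: the certificate nets 29 − 5 = 24; no certificate nets 17. High-ability prefers the certificate.
Low-ability: the certificate nets 29 − 14 = 15; no certificate nets 17. Low-ability prefers no certificate.
Neither type deviates, so the separating profile is an equilibrium.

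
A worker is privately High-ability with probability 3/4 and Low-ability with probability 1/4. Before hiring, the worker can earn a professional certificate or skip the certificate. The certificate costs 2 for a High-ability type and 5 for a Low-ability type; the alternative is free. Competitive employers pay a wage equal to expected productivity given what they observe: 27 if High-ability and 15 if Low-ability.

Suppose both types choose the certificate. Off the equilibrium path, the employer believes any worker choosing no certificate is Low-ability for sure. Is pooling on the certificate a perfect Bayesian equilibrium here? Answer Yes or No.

On path, the employer holds the prior and pays 3/4·27 + 1/4·15 = 24. Off path (no certificate), believing Low-ability, it pays 15.
High-ability: the certificate nets 24 − 2 = 22; no certificate nets 15. High-ability stays.
Low-ability: the certificate nets 24 − 5 = 19; no certificate nets 15. Low-ability stays.
No type deviates, so pooling is sustained.

Yes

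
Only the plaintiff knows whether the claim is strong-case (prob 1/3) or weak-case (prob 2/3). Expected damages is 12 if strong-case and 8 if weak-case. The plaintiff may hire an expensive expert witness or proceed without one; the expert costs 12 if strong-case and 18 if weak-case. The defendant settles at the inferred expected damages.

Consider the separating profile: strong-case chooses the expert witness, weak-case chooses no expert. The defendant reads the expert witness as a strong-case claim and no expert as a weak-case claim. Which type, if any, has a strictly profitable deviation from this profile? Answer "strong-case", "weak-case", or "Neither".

The expert witness pays 12; no expert pays 8.
strong-case: assigned the expert witness, nets 12 − 12 = 0; deviating to no expert nets 8.
weak-case: assigned no expert, nets 8; deviating to the expert witness nets 12 − 18 = -6.
The strong-case type gains 8 by deviating.

strong-case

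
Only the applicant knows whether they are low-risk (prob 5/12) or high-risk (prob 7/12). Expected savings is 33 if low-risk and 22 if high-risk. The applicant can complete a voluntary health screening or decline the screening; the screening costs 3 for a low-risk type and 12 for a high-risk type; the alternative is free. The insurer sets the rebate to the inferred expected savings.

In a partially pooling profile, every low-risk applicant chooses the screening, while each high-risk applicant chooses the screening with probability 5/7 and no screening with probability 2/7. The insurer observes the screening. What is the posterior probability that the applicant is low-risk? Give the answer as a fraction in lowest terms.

1/2

P(the screening) = (5/12)·1 + (7/12)·(5/7) = 5/6.
By Bayes' rule, P(low-risk | the screening) = (5/12) / (5/6) = 1/2.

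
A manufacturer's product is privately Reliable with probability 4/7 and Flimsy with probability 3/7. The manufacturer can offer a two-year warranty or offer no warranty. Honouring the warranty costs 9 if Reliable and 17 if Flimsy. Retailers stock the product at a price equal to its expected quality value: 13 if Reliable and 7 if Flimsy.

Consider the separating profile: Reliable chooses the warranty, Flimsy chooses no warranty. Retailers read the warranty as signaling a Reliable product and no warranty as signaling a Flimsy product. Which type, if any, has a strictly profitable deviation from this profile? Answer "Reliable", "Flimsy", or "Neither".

The warranty pays 13; no warranty pays 7.
Reliable: assigned the warranty, nets 13 − 9 = 4; deviating to no warranty nets 7.
Flimsy: assigned no warranty, nets 7; deviating to the warranty nets 13 − 17 = -4.
The Reliable type gains 3 by deviating.

Reliable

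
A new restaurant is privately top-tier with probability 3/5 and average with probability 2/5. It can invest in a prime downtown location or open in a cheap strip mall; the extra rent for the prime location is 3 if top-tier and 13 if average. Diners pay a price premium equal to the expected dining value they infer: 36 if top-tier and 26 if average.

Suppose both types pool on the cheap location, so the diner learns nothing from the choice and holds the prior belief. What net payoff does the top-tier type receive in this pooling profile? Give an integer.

Pooled price premium = 3/5·36 + 2/5·26 = 32.
top-tier pays no cost for the cheap location, so net payoff = 32.

32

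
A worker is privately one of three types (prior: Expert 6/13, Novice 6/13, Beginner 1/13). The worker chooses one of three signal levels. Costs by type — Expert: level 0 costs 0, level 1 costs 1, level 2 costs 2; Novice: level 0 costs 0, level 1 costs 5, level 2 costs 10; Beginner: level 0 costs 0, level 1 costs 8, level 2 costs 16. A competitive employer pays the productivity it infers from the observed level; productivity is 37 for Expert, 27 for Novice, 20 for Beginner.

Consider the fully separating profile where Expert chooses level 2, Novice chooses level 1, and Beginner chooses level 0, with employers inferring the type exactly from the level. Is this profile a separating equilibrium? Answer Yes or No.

No

Separating wages: level 2 → 37, level 1 → 27, level 0 → 20.
Expert (assigned level 2): level 0: 20 − 0 = 20; level 1: 27 − 1 = 26; level 2: 37 − 2 = 35. Expert stays.
Novice (assigned level 1): level 0: 20 − 0 = 20; level 1: 27 − 5 = 22; level 2: 37 − 10 = 27. Novice prefers level 2.
Beginner (assigned level 0): level 0: 20 − 0 = 20; level 1: 27 − 8 = 19; level 2: 37 − 16 = 21. Beginner prefers level 2.
At least one type deviates; the separating profile fails.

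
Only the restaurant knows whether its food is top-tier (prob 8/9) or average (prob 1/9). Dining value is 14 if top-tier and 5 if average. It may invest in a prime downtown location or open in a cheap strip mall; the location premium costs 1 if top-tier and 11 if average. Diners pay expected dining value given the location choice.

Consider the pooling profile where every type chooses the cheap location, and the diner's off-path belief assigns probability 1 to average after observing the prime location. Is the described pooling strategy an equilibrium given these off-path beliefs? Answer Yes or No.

Yes

On path, the diner holds the prior and pays 8/9·14 + 1/9·5 = 13. Off path (the prime location), believing average, it pays 5.
top-tier: the cheap location nets 13; the prime location nets 5 − 1 = 4. top-tier stays.
average: the cheap location nets 13; the prime location nets 5 − 11 = -6. average stays.
No type deviates, so pooling is sustained.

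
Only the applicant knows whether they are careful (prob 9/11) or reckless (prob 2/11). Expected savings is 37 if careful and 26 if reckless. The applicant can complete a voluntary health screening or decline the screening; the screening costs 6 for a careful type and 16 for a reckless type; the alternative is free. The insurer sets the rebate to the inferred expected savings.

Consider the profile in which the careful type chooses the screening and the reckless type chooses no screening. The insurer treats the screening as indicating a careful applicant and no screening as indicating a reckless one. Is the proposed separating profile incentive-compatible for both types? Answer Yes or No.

Yes

Under these beliefs, the screening earns rebate 37 and no screening earns rebate 26.
careful: the screening nets 37 − 6 = 31; no screening nets 26. careful prefers the screening.
reckless: the screening nets 37 − 16 = 21; no screening nets 26. reckless prefers no screening.
Neither type deviates, so the separating profile is an equilibrium.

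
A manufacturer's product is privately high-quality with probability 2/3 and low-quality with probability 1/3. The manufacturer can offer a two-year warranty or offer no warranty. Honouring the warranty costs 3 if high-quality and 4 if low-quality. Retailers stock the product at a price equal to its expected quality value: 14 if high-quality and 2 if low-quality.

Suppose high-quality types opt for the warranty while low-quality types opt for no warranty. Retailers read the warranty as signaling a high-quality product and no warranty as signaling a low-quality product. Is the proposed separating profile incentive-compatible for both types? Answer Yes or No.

Under these beliefs, the warranty earns price 14 and no warranty earns price 2.
high-quality: the warranty nets 14 − 3 = 11; no warranty nets 2. high-quality prefers the warranty.
low-quality: the warranty nets 14 − 4 = 10; no warranty nets 2. low-quality would deviate to the warranty.
low-quality has a profitable deviation, so the profile is not an equilibrium.

No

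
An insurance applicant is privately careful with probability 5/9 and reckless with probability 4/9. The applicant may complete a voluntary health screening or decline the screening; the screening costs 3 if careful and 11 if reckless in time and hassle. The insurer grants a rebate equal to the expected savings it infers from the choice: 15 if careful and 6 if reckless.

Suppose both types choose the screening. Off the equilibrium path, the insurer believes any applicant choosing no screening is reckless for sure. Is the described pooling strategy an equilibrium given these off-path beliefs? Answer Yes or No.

No

On path, the insurer holds the prior and pays 5/9·15 + 4/9·6 = 11. Off path (no screening), believing reckless, it pays 6.
careful: the screening nets 11 − 3 = 8; no screening nets 6. careful stays.
reckless: the screening nets 11 − 11 = 0; no screening nets 6. reckless would deviate.
A type deviates, so pooling fails.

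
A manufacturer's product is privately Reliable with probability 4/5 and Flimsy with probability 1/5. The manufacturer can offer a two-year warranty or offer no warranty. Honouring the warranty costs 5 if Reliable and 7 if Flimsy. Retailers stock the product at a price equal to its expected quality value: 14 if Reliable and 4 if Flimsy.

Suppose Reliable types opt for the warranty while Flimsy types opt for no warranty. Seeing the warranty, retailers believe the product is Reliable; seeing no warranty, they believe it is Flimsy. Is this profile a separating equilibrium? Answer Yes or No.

No

Under these beliefs, the warranty earns price 14 and no warranty earns price 4.
Reliable: the warranty nets 14 − 5 = 9; no warranty nets 4. Reliable prefers the warranty.
Flimsy: the warranty nets 14 − 7 = 7; no warranty nets 4. Flimsy would deviate to the warranty.
Flimsy has a profitable deviation, so the profile is not an equilibrium.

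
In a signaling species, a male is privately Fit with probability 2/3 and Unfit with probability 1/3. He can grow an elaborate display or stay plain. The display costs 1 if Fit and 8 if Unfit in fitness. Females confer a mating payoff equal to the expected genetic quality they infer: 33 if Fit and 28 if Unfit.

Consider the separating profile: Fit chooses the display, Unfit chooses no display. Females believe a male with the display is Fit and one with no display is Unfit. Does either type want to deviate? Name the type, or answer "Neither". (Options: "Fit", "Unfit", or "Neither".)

Neither

The display pays 33; no display pays 28.
Fit: assigned the display, nets 33 − 1 = 32; deviating to no display nets 28.
Unfit: assigned no display, nets 28; deviating to the display nets 33 − 8 = 25.
Both types strictly prefer their assigned action; no profitable deviation.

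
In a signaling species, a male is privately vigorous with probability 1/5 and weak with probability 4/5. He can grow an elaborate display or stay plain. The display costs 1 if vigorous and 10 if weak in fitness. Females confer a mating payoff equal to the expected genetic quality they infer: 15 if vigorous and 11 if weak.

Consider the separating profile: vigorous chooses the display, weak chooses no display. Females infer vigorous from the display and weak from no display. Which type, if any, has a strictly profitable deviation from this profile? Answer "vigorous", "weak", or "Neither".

The display pays 15; no display pays 11.
vigorous: assigned the display, nets 15 − 1 = 14; deviating to no display nets 11.
weak: assigned no display, nets 11; deviating to the display nets 15 − 10 = 5.
Both types strictly prefer their assigned action; no profitable deviation.

Neither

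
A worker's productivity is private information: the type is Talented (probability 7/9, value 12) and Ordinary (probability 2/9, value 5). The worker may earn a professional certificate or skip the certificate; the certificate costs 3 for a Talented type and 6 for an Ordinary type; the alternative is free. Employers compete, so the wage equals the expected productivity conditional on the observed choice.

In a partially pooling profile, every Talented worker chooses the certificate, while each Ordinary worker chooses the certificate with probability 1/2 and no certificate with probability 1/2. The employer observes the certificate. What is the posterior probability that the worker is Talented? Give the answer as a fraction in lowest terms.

P(the certificate) = (7/9)·1 + (2/9)·(1/2) = 8/9.
By Bayes' rule, P(Talented | the certificate) = (7/9) / (8/9) = 7/8.

7/8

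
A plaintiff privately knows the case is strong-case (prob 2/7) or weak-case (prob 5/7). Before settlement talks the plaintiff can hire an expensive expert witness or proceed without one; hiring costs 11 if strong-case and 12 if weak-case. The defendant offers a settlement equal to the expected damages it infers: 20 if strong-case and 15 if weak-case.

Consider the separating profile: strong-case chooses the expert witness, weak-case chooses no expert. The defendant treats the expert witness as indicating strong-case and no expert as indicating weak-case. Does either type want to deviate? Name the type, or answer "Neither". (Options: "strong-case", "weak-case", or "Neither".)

The expert witness pays 20; no expert pays 15.
strong-case: assigned the expert witness, nets 20 − 11 = 9; deviating to no expert nets 15.
weak-case: assigned no expert, nets 15; deviating to the expert witness nets 20 − 12 = 8.
The strong-case type gains 6 by deviating.

strong-case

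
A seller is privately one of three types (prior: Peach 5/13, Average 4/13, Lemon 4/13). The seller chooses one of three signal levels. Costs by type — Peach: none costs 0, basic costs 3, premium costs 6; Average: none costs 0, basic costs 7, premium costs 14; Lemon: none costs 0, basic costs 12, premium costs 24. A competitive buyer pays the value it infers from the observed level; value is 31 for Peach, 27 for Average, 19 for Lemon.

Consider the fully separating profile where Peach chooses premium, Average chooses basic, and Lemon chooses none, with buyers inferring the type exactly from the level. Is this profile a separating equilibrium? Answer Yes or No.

Yes

Separating prices: premium → 31, basic → 27, none → 19.
Peach (assigned premium): none: 19 − 0 = 19; basic: 27 − 3 = 24; premium: 31 − 6 = 25. Peach stays.
Average (assigned basic): none: 19 − 0 = 19; basic: 27 − 7 = 20; premium: 31 − 14 = 17. Average stays.
Lemon (assigned none): none: 19 − 0 = 19; basic: 27 − 12 = 15; premium: 31 − 24 = 7. Lemon stays.
Every type prefers its assigned level; separation holds.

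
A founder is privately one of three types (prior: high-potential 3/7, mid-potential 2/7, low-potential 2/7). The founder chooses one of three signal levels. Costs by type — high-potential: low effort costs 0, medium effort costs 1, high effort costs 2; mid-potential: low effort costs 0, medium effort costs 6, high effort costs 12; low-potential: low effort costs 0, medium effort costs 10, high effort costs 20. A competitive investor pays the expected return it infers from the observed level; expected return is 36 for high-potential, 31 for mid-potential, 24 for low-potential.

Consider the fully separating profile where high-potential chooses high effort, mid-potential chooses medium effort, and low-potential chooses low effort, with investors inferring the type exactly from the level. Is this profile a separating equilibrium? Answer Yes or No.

Yes

Separating valuations: high effort → 36, medium effort → 31, low effort → 24.
high-potential (assigned high effort): low effort: 24 − 0 = 24; medium effort: 31 − 1 = 30; high effort: 36 − 2 = 34. high-potential stays.
mid-potential (assigned medium effort): low effort: 24 − 0 = 24; medium effort: 31 − 6 = 25; high effort: 36 − 12 = 24. mid-potential stays.
low-potential (assigned low effort): low effort: 24 − 0 = 24; medium effort: 31 − 10 = 21; high effort: 36 − 20 = 16. low-potential stays.
Every type prefers its assigned level; separation holds.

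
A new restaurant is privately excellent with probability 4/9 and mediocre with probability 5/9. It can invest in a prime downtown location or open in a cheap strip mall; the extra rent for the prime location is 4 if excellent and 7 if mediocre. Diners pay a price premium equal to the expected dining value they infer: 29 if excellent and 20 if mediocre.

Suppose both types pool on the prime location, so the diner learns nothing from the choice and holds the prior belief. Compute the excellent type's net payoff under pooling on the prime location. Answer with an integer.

20

Pooled price premium = 4/9·29 + 5/9·20 = 24.
excellent pays cost 4 for the prime location, so net payoff = 24 − 4 = 20.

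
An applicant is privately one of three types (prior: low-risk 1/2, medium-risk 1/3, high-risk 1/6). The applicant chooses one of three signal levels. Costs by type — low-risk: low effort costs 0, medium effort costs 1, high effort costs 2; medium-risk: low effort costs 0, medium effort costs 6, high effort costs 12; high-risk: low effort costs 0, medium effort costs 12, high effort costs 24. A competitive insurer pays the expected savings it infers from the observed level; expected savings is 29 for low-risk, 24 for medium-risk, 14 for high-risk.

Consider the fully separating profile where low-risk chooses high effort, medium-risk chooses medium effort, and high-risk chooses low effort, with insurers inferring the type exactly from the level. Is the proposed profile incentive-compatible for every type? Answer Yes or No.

Yes

Separating rebates: high effort → 29, medium effort → 24, low effort → 14.
low-risk (assigned high effort): low effort: 14 − 0 = 14; medium effort: 24 − 1 = 23; high effort: 29 − 2 = 27. low-risk stays.
medium-risk (assigned medium effort): low effort: 14 − 0 = 14; medium effort: 24 − 6 = 18; high effort: 29 − 12 = 17. medium-risk stays.
high-risk (assigned low effort): low effort: 14 − 0 = 14; medium effort: 24 − 12 = 12; high effort: 29 − 24 = 5. high-risk stays.
Every type prefers its assigned level; separation holds.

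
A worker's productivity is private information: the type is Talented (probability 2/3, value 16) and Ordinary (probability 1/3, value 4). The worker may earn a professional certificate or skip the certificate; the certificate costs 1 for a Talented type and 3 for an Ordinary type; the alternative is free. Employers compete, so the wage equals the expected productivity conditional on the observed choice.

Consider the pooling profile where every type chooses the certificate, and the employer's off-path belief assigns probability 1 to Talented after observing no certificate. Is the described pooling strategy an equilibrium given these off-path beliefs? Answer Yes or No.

No

On path, the employer holds the prior and pays 2/3·16 + 1/3·4 = 12. Off path (no certificate), believing Talented, it pays 16.
Talented: the certificate nets 12 − 1 = 11; no certificate nets 16. Talented would deviate.
Ordinary: the certificate nets 12 − 3 = 9; no certificate nets 16. Ordinary would deviate.
A type deviates, so pooling fails.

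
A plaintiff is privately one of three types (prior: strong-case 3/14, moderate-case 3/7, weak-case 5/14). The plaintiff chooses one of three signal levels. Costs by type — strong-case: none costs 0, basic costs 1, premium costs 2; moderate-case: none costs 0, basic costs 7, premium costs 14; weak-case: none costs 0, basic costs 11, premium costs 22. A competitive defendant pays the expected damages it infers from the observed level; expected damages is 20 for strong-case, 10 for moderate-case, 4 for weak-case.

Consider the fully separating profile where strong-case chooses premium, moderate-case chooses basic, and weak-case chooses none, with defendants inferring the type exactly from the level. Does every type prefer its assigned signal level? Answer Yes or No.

No

Separating settlements: premium → 20, basic → 10, none → 4.
strong-case (assigned premium): none: 4 − 0 = 4; basic: 10 − 1 = 9; premium: 20 − 2 = 18. strong-case stays.
moderate-case (assigned basic): none: 4 − 0 = 4; basic: 10 − 7 = 3; premium: 20 − 14 = 6. moderate-case prefers premium.
weak-case (assigned none): none: 4 − 0 = 4; basic: 10 − 11 = -1; premium: 20 − 22 = -2. weak-case stays.
At least one type deviates; the separating profile fails.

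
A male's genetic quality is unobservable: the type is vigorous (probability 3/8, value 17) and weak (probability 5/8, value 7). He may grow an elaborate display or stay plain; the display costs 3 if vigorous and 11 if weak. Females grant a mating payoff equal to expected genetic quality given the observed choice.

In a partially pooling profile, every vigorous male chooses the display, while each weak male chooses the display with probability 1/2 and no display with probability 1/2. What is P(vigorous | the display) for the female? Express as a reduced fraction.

P(the display) = (3/8)·1 + (5/8)·(1/2) = 11/16.
By Bayes' rule, P(vigorous | the display) = (3/8) / (11/16) = 6/11.

6/11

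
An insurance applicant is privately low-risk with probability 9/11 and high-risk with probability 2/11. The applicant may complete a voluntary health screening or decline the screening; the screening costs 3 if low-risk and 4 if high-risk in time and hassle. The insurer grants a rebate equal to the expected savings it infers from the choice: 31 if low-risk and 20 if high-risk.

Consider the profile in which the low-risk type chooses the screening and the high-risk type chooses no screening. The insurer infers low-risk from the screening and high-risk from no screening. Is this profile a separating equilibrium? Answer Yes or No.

No

Under these beliefs, the screening earns rebate 31 and no screening earns rebate 20.
low-risk: the screening nets 31 − 3 = 28; no screening nets 20. low-risk prefers the screening.
high-risk: the screening nets 31 − 4 = 27; no screening nets 20. high-risk would deviate to the screening.
high-risk has a profitable deviation, so the profile is not an equilibrium.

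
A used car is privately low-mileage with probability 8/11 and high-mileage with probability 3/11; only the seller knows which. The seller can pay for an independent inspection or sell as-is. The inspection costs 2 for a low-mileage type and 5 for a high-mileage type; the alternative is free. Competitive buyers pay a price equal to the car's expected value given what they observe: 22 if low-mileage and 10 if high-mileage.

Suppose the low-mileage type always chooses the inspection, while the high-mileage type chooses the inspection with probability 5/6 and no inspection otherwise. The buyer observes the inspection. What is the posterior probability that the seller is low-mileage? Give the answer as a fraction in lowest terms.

P(the inspection) = (8/11)·1 + (3/11)·(5/6) = 21/22.
By Bayes' rule, P(low-mileage | the inspection) = (8/11) / (21/22) = 16/21.

16/21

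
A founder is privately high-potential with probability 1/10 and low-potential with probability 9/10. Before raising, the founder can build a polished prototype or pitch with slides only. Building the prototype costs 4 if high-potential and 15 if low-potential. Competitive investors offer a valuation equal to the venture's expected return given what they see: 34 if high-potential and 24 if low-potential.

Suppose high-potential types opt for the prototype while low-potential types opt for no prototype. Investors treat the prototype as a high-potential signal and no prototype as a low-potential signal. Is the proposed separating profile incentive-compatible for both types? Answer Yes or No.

Yes

Under these beliefs, the prototype earns valuation 34 and no prototype earns valuation 24.
high-potential: the prototype nets 34 − 4 = 30; no prototype nets 24. high-potential prefers the prototype.
low-potential: the prototype nets 34 − 15 = 19; no prototype nets 24. low-potential prefers no prototype.
Neither type deviates, so the separating profile is an equilibrium.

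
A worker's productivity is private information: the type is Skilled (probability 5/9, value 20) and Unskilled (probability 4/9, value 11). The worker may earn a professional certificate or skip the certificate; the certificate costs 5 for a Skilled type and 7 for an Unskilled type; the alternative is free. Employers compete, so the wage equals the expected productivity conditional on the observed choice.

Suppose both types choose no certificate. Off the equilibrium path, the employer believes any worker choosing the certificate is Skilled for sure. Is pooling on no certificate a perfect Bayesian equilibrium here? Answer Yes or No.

On path, the employer holds the prior and pays 5/9·20 + 4/9·11 = 16. Off path (the certificate), believing Skilled, it pays 20.
Skilled: no certificate nets 16; the certificate nets 20 − 5 = 15. Skilled stays.
Unskilled: no certificate nets 16; the certificate nets 20 − 7 = 13. Unskilled stays.
No type deviates, so pooling is sustained.

Yes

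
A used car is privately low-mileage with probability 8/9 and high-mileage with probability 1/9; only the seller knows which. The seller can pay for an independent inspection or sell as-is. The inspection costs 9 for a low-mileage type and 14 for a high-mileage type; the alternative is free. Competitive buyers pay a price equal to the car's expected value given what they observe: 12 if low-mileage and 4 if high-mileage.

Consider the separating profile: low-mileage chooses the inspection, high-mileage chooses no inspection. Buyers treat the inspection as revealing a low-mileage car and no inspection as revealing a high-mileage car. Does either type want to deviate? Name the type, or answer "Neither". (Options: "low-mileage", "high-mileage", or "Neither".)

The inspection pays 12; no inspection pays 4.
low-mileage: assigned the inspection, nets 12 − 9 = 3; deviating to no inspection nets 4.
high-mileage: assigned no inspection, nets 4; deviating to the inspection nets 12 − 14 = -2.
The low-mileage type gains 1 by deviating.

low-mileage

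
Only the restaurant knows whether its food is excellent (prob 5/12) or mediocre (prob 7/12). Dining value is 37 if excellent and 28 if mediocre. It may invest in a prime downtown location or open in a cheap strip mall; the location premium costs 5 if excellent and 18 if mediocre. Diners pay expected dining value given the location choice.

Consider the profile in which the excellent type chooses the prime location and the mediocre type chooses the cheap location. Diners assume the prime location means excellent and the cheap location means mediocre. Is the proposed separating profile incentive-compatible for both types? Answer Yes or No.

Under these beliefs, the prime location earns price premium 37 and the cheap location earns price premium 28.
excellent: the prime location nets 37 − 5 = 32; the cheap location nets 28. excellent prefers the prime location.
mediocre: the prime location nets 37 − 18 = 19; the cheap location nets 28. mediocre prefers the cheap location.
Neither type deviates, so the separating profile is an equilibrium.

Yes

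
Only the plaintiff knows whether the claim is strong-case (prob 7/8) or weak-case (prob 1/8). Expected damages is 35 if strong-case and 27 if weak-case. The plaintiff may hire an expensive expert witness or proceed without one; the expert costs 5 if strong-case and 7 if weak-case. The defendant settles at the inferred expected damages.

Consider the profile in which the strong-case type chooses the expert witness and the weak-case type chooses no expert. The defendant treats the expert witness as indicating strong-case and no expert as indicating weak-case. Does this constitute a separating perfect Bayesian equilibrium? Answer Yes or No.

No

Under these beliefs, the expert witness earns settlement 35 and no expert earns settlement 27.
strong-case: the expert witness nets 35 − 5 = 30; no expert nets 27. strong-case prefers the expert witness.
weak-case: the expert witness nets 35 − 7 = 28; no expert nets 27. weak-case would deviate to the expert witness.
weak-case has a profitable deviation, so the profile is not an equilibrium.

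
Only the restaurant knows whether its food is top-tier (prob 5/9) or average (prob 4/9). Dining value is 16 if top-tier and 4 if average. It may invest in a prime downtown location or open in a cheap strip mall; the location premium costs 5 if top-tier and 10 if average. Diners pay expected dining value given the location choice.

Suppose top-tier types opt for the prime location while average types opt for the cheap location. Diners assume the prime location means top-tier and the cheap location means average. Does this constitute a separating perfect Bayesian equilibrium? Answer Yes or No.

Under these beliefs, the prime location earns price premium 16 and the cheap location earns price premium 4.
top-tier: the prime location nets 16 − 5 = 11; the cheap location nets 4. top-tier prefers the prime location.
average: the prime location nets 16 − 10 = 6; the cheap location nets 4. average would deviate to the prime location.
average has a profitable deviation, so the profile is not an equilibrium.

No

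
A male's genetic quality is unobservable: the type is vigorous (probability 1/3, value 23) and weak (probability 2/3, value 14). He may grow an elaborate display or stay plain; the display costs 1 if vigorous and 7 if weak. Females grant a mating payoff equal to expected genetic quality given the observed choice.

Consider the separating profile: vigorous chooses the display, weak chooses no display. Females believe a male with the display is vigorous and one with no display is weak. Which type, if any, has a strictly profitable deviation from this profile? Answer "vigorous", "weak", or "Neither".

The display pays 23; no display pays 14.
vigorous: assigned the display, nets 23 − 1 = 22; deviating to no display nets 14.
weak: assigned no display, nets 14; deviating to the display nets 23 − 7 = 16.
The weak type gains 2 by deviating.

weak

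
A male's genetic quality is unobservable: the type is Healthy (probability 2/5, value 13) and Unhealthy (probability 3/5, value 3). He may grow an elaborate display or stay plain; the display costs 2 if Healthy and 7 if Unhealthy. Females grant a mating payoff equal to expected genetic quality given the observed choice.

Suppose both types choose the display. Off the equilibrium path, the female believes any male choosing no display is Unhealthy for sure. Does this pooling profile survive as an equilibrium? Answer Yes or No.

No

On path, the female holds the prior and pays 2/5·13 + 3/5·3 = 7. Off path (no display), believing Unhealthy, it pays 3.
Healthy: the display nets 7 − 2 = 5; no display nets 3. Healthy stays.
Unhealthy: the display nets 7 − 7 = 0; no display nets 3. Unhealthy would deviate.
A type deviates, so pooling fails.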